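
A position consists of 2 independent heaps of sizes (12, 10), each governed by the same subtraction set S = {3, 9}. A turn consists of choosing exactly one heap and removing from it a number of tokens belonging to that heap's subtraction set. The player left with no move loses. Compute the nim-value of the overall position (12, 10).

1

All heaps use S = {3, 9}:
n :  0  1  2  3  4  5  6  7  8  9 10 11 12
G :  0  0  0  1  1  1  0  0  0  1  1  1  0
Heap A: G(12) = 0.
Heap B: G(10) = 1.
Combined Grundy value = 0 ⊕ 1 = 1.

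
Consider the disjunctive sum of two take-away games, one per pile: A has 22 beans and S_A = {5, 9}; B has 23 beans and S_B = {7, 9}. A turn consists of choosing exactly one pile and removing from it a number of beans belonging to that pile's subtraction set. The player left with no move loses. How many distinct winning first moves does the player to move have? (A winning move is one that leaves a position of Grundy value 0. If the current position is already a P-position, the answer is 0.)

Pile A, S = {5, 9}:
G(0) = 0
G(1) = mex{} = 0
G(2) = mex{} = 0
G(3) = mex{} = 0
G(4) = mex{} = 0
G(5) = mex{0} = 1
G(6) = mex{0} = 1
G(7) = mex{0} = 1
G(8) = mex{0} = 1
G(9) = mex{0,0} = 1
G(10) = mex{1,0} = 2
G(11) = mex{1,0} = 2
G(12) = mex{1,0} = 2
G(13) = mex{1,0} = 2
G(14) = mex{1,1} = 0
G(15) = mex{2,1} = 0
G(16) = mex{2,1} = 0
G(17) = mex{2,1} = 0
G(18) = mex{2,1} = 0
G(19) = mex{0,2} = 1
G(20) = mex{0,2} = 1
G(21) = mex{0,2} = 1
G(22) = mex{0,2} = 1
G_A(22) = 1.
Pile B, S = {7, 9}:
n :  0  1  2  3  4  5  6  7  8  9 10 11 12 13 14 15 16 17 18 19 20 21 22 23
G :  0  0  0  0  0  0  0  1  1  1  1  1  1  1  2  2  0  0  0  0  0  0  0  1
G_B(23) = 1.
Combined Grundy value = 1 ⊕ 1 = 0.
A winning move leaves total XOR = 0, i.e. changes one component's Grundy value g to g ⊕ X where X is the current total.
Pile A: target g' = 1⊕0 = 1, but every legal move changes the Grundy value (mex property), so 0 moves.
Pile B: target g' = 1⊕0 = 1, but every legal move changes the Grundy value (mex property), so 0 moves.

0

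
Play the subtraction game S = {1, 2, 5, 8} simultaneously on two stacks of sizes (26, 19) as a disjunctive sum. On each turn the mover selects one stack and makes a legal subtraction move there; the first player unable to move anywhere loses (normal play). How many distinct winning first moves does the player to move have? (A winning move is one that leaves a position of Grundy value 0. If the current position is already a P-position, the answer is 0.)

4

All stacks use S = {1, 2, 5, 8}:
G(0) = 0
G(1) = mex{0} = 1
G(2) = mex{1,0} = 2
G(3) = mex{2,1} = 0
G(4) = mex{0,2} = 1
G(5) = mex{1,0,0} = 2
G(6) = mex{2,1,1} = 0
G(7) = mex{0,2,2} = 1
G(8) = mex{1,0,0,0} = 2
G(9) = mex{2,1,1,1} = 0
G(10) = mex{0,2,2,2} = 1
G(11) = mex{1,0,0,0} = 2
G(12) = mex{2,1,1,1} = 0
G(13) = mex{0,2,2,2} = 1
G(14) = mex{1,0,0,0} = 2
G(15) = mex{2,1,1,1} = 0
G(16) = mex{0,2,2,2} = 1
G(17) = mex{1,0,0,0} = 2
G(18) = mex{2,1,1,1} = 0
G(19) = mex{0,2,2,2} = 1
G(20) = mex{1,0,0,0} = 2
G(21) = mex{2,1,1,1} = 0
G(22) = mex{0,2,2,2} = 1
G(23) = mex{1,0,0,0} = 2
G(24) = mex{2,1,1,1} = 0
G(25) = mex{0,2,2,2} = 1
G(26) = mex{1,0,0,0} = 2
Stack A: G(26) = 2.
Stack B: G(19) = 1.
Combined Grundy value = 2 ⊕ 1 = 3.
A winning move leaves total XOR = 0, i.e. changes one component's Grundy value g to g ⊕ X where X is the current total.
Stack A: need g' = 2⊕3 = 1. Options: 26−1→G=1, 26−2→G=0, 26−5→G=0, 26−8→G=0. Hits: 1.
Stack B: need g' = 1⊕3 = 2. Options: 19−1→G=0, 19−2→G=2, 19−5→G=2, 19−8→G=2. Hits: 3.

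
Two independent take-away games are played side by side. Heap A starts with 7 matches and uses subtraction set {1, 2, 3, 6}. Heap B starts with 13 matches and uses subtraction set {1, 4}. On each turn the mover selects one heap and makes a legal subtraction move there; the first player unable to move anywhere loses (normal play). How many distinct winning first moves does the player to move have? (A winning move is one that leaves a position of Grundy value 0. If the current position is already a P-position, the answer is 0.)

Heap A, S = {1, 2, 3, 6}:
G(0) = 0
G(1) = mex{0} = 1
G(2) = mex{1,0} = 2
G(3) = mex{2,1,0} = 3
G(4) = mex{3,2,1} = 0
G(5) = mex{0,3,2} = 1
G(6) = mex{1,0,3,0} = 2
G(7) = mex{2,1,0,1} = 3
G_A(7) = 3.
Heap B, S = {1, 4}:
G(0) = 0
G(1) = mex{0} = 1
G(2) = mex{1} = 0
G(3) = mex{0} = 1
G(4) = mex{1,0} = 2
G(5) = mex{2,1} = 0
G(6) = mex{0,0} = 1
G(7) = mex{1,1} = 0
G(8) = mex{0,2} = 1
G(9) = mex{1,0} = 2
G(10) = mex{2,1} = 0
G(11) = mex{0,0} = 1
G(12) = mex{1,1} = 0
G(13) = mex{0,2} = 1
G_B(13) = 1.
Combined Grundy value = 3 ⊕ 1 = 2.
A winning move leaves total XOR = 0, i.e. changes one component's Grundy value g to g ⊕ X where X is the current total.
Heap A: need g' = 3⊕2 = 1. Options: 7−1→G=2, 7−2→G=1, 7−3→G=0, 7−6→G=1. Hits: 2.
Heap B: need g' = 1⊕2 = 3. Options: 13−1→G=0, 13−4→G=2. Hits: 0.

2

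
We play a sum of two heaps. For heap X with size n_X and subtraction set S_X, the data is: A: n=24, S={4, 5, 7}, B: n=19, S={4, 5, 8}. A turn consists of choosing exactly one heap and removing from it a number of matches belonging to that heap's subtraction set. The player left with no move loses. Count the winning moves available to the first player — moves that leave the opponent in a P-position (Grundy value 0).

Heap A, S = {4, 5, 7}:
G(0) = 0
G(1) = mex{} = 0
G(2) = mex{} = 0
G(3) = mex{} = 0
G(4) = mex{0} = 1
G(5) = mex{0,0} = 1
G(6) = mex{0,0} = 1
G(7) = mex{0,0,0} = 1
G(8) = mex{1,0,0} = 2
G(9) = mex{1,1,0} = 2
G(10) = mex{1,1,0} = 2
G(11) = mex{1,1,1} = 0
G(12) = mex{2,1,1} = 0
G(13) = mex{2,2,1} = 0
G(14) = mex{2,2,1} = 0
G(15) = mex{0,2,2} = 1
G(16) = mex{0,0,2} = 1
G(17) = mex{0,0,2} = 1
G(18) = mex{0,0,0} = 1
G(19) = mex{1,0,0} = 2
G(20) = mex{1,1,0} = 2
G(21) = mex{1,1,0} = 2
G(22) = mex{1,1,1} = 0
G(23) = mex{2,1,1} = 0
G(24) = mex{2,2,1} = 0
G_A(24) = 0.
Heap B, S = {4, 5, 8}:
n :  0  1  2  3  4  5  6  7  8  9 10 11 12 13 14 15 16 17 18 19
G :  0  0  0  0  1  1  1  1  2  2  2  2  0  0  0  0  1  1  1  1
G_B(19) = 1.
Combined Grundy value = 0 ⊕ 1 = 1.
A winning move leaves total XOR = 0, i.e. changes one component's Grundy value g to g ⊕ X where X is the current total.
Heap A: need g' = 0⊕1 = 1. Options: 24−4→G=2, 24−5→G=2, 24−7→G=1. Hits: 1.
Heap B: need g' = 1⊕1 = 0. Options: 19−4→G=0, 19−5→G=0, 19−8→G=2. Hits: 2.

3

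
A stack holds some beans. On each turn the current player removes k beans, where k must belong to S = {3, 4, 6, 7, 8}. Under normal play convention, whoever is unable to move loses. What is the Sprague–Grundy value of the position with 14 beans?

n :  0  1  2  3  4  5  6  7  8  9 10 11 12 13 14
G :  0  0  0  1  1  1  2  2  2  3  3  0  0  0  1

1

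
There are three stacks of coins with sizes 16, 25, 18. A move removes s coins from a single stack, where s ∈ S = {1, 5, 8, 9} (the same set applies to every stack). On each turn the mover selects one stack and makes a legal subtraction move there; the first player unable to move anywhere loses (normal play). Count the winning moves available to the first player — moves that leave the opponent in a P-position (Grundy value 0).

6

All stacks use S = {1, 5, 8, 9}:
G(0) = 0
G(1) = mex{0} = 1
G(2) = mex{1} = 0
G(3) = mex{0} = 1
G(4) = mex{1} = 0
G(5) = mex{0,0} = 1
G(6) = mex{1,1} = 0
G(7) = mex{0,0} = 1
G(8) = mex{1,1,0} = 2
G(9) = mex{2,0,1,0} = 3
G(10) = mex{3,1,0,1} = 2
G(11) = mex{2,0,1,0} = 3
G(12) = mex{3,1,0,1} = 2
G(13) = mex{2,2,1,0} = 3
G(14) = mex{3,3,0,1} = 2
G(15) = mex{2,2,1,0} = 3
G(16) = mex{3,3,2,1} = 0
G(17) = mex{0,2,3,2} = 1
G(18) = mex{1,3,2,3} = 0
G(19) = mex{0,2,3,2} = 1
G(20) = mex{1,3,2,3} = 0
G(21) = mex{0,0,3,2} = 1
G(22) = mex{1,1,2,3} = 0
G(23) = mex{0,0,3,2} = 1
G(24) = mex{1,1,0,3} = 2
G(25) = mex{2,0,1,0} = 3
Stack A: G(16) = 0.
Stack B: G(25) = 3.
Stack C: G(18) = 0.
Combined Grundy value = 0 ⊕ 3 ⊕ 0 = 3.
A winning move leaves total XOR = 0, i.e. changes one component's Grundy value g to g ⊕ X where X is the current total.
Stack A: need g' = 0⊕3 = 3. Options: 16−1→G=3, 16−5→G=3, 16−8→G=2, 16−9→G=1. Hits: 2.
Stack B: need g' = 3⊕3 = 0. Options: 25−1→G=2, 25−5→G=0, 25−8→G=1, 25−9→G=0. Hits: 2.
Stack C: need g' = 0⊕3 = 3. Options: 18−1→G=1, 18−5→G=3, 18−8→G=2, 18−9→G=3. Hits: 2.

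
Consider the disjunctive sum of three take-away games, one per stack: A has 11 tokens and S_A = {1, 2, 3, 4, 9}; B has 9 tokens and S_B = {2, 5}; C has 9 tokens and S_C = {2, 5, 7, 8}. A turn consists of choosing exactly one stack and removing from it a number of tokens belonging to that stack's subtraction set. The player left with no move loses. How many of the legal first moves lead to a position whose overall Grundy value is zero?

Stack A, S = {1, 2, 3, 4, 9}:
n :  0  1  2  3  4  5  6  7  8  9 10 11
G :  0  1  2  3  4  0  1  2  3  4  0  1
G_A(11) = 1.
Stack B, S = {2, 5}:
n : 0 1 2 3 4 5 6 7 8 9
G : 0 0 1 1 0 2 1 0 0 1
G_B(9) = 1.
Stack C, S = {2, 5, 7, 8}:
G(0) = 0
G(1) = mex{} = 0
G(2) = mex{0} = 1
G(3) = mex{0} = 1
G(4) = mex{1} = 0
G(5) = mex{1,0} = 2
G(6) = mex{0,0} = 1
G(7) = mex{2,1,0} = 3
G(8) = mex{1,1,0,0} = 2
G(9) = mex{3,0,1,0} = 2
G_C(9) = 2.
Combined Grundy value = 1 ⊕ 1 ⊕ 2 = 2.
A winning move leaves total XOR = 0, i.e. changes one component's Grundy value g to g ⊕ X where X is the current total.
Stack A: need g' = 1⊕2 = 3. Options: 11−1→G=0, 11−2→G=4, 11−3→G=3, 11−4→G=2, 11−9→G=2. Hits: 1.
Stack B: need g' = 1⊕2 = 3. Options: 9−2→G=0, 9−5→G=0. Hits: 0.
Stack C: need g' = 2⊕2 = 0. Options: 9−2→G=3, 9−5→G=0, 9−7→G=1, 9−8→G=0. Hits: 2.

3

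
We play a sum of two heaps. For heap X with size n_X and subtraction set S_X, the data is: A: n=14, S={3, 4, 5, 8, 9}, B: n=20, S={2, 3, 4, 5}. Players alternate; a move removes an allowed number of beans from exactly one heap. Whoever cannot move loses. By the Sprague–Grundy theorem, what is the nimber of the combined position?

Heap A, S = {3, 4, 5, 8, 9}:
G(0) = 0
G(1) = mex{} = 0
G(2) = mex{} = 0
G(3) = mex{0} = 1
G(4) = mex{0,0} = 1
G(5) = mex{0,0,0} = 1
G(6) = mex{1,0,0} = 2
G(7) = mex{1,1,0} = 2
G(8) = mex{1,1,1,0} = 2
G(9) = mex{2,1,1,0,0} = 3
G(10) = mex{2,2,1,0,0} = 3
G(11) = mex{2,2,2,1,0} = 3
G(12) = mex{3,2,2,1,1} = 0
G(13) = mex{3,3,2,1,1} = 0
G(14) = mex{3,3,3,2,1} = 0
G_A(14) = 0.
Heap B, S = {2, 3, 4, 5}:
n :  0  1  2  3  4  5  6  7  8  9 10 11 12 13 14 15 16 17 18 19 20
G :  0  0  1  1  2  2  3  0  0  1  1  2  2  3  0  0  1  1  2  2  3
G_B(20) = 3.
Combined Grundy value = 0 ⊕ 3 = 3.

3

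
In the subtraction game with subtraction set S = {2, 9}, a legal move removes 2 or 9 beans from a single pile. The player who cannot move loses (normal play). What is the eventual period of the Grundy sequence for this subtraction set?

11

G(0) = 0
G(1) = mex{} = 0
G(2) = mex{0} = 1
G(3) = mex{0} = 1
G(4) = mex{1} = 0
G(5) = mex{1} = 0
G(6) = mex{0} = 1
G(7) = mex{0} = 1
G(8) = mex{1} = 0
G(9) = mex{1,0} = 2
G(10) = mex{0,0} = 1
G(11) = mex{2,1} = 0
G(12) = mex{1,1} = 0
G(13) = mex{0,0} = 1
G(14) = mex{0,0} = 1
G(15) = mex{1,1} = 0
G(16) = mex{1,1} = 0
G(17) = mex{0,0} = 1
G(18) = mex{0,2} = 1
G(19) = mex{1,1} = 0
G(20) = mex{1,0} = 2
G(21) = mex{0,0} = 1
G(22) = mex{2,1} = 0
G(23) = mex{1,1} = 0
G(n+11) = G(n) holds for n = 0,…,8 (a full window of length max(S) = 9), so the sequence is purely periodic with period 11.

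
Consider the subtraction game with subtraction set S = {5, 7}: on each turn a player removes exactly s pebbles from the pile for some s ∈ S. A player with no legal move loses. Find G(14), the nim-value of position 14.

0

n :  0  1  2  3  4  5  6  7  8  9 10 11 12 13 14
G :  0  0  0  0  0  1  1  1  1  1  2  2  0  0  0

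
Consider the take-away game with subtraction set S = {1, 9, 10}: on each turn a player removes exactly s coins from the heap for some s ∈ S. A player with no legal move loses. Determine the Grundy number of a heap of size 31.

n :  0  1  2  3  4  5  6  7  8  9 10 11 12 13 14 15 16 17 18 19 20 21 22 23 24 25 26 27 28 29 30 31
G :  0  1  0  1  0  1  0  1  0  1  2  3  2  3  2  3  2  3  2  0  1  0  1  0  1  0  1  0  1  2  3  2

2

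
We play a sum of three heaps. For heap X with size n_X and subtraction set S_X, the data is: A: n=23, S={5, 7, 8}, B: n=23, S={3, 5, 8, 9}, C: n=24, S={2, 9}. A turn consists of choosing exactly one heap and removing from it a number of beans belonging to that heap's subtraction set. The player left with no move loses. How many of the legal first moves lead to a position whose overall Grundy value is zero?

Heap A, S = {5, 7, 8}:
n :  0  1  2  3  4  5  6  7  8  9 10 11 12 13 14 15 16 17 18 19 20 21 22 23
G :  0  0  0  0  0  1  1  1  1  1  2  2  2  0  0  0  0  0  1  1  1  1  1  2
G_A(23) = 2.
Heap B, S = {3, 5, 8, 9}:
n :  0  1  2  3  4  5  6  7  8  9 10 11 12 13 14 15 16 17 18 19 20 21 22 23
G :  0  0  0  1  1  1  2  2  2  3  3  3  0  0  0  1  1  1  2  2  2  3  3  3
G_B(23) = 3.
Heap C, S = {2, 9}:
n :  0  1  2  3  4  5  6  7  8  9 10 11 12 13 14 15 16 17 18 19 20 21 22 23 24
G :  0  0  1  1  0  0  1  1  0  2  1  0  0  1  1  0  0  1  1  0  2  1  0  0  1
G_C(24) = 1.
Combined Grundy value = 2 ⊕ 3 ⊕ 1 = 0.
A winning move leaves total XOR = 0, i.e. changes one component's Grundy value g to g ⊕ X where X is the current total.
Heap A: target g' = 2⊕0 = 2, but every legal move changes the Grundy value (mex property), so 0 moves.
Heap B: target g' = 3⊕0 = 3, but every legal move changes the Grundy value (mex property), so 0 moves.
Heap C: target g' = 1⊕0 = 1, but every legal move changes the Grundy value (mex property), so 0 moves.

0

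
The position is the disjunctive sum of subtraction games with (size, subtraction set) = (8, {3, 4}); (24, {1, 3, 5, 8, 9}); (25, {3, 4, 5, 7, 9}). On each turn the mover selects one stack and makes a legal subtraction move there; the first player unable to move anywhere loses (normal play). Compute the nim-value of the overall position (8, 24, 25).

Stack A, S = {3, 4}:
n : 0 1 2 3 4 5 6 7 8
G : 0 0 0 1 1 1 2 0 0
G_A(8) = 0.
Stack B, S = {1, 3, 5, 8, 9}:
n :  0  1  2  3  4  5  6  7  8  9 10 11 12 13 14 15 16 17 18 19 20 21 22 23 24
G :  0  1  0  1  0  1  0  1  2  3  2  3  2  3  2  3  0  1  0  1  0  1  0  1  2
G_B(24) = 2.
Stack C, S = {3, 4, 5, 7, 9}:
n :  0  1  2  3  4  5  6  7  8  9 10 11 12 13 14 15 16 17 18 19 20 21 22 23 24 25
G :  0  0  0  1  1  1  2  2  2  3  3  3  0  0  0  1  1  1  2  2  2  3  3  3  0  0
G_C(25) = 0.
Combined Grundy value = 0 ⊕ 2 ⊕ 0 = 2.

2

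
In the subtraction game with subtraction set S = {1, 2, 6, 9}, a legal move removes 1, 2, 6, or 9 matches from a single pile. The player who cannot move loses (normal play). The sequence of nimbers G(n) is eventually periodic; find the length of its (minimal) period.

7

n :  0  1  2  3  4  5  6  7  8  9 10 11 12 13 14 15 16 17
G :  0  1  2  0  1  2  3  0  1  2  0  1  2  3  0  1  2  0
G(n+7) = G(n) holds for n = 0,…,8 (a full window of length max(S) = 9), so the sequence is purely periodic with period 7.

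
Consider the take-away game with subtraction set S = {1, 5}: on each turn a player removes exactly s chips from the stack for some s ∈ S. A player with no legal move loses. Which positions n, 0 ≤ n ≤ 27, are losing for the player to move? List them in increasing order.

0, 2, 4, 6, 8, 10, 12, 14, 16, 18, 20, 22, 24, 26

G(0) = 0
G(1) = mex{0} = 1
G(2) = mex{1} = 0
G(3) = mex{0} = 1
G(4) = mex{1} = 0
G(5) = mex{0,0} = 1
G(6) = mex{1,1} = 0
G(7) = mex{0,0} = 1
G(8) = mex{1,1} = 0
G(9) = mex{0,0} = 1
G(10) = mex{1,1} = 0
G(11) = mex{0,0} = 1
G(12) = mex{1,1} = 0
G(13) = mex{0,0} = 1
G(14) = mex{1,1} = 0
G(15) = mex{0,0} = 1
G(16) = mex{1,1} = 0
G(17) = mex{0,0} = 1
G(18) = mex{1,1} = 0
G(19) = mex{0,0} = 1
G(20) = mex{1,1} = 0
G(21) = mex{0,0} = 1
G(22) = mex{1,1} = 0
G(23) = mex{0,0} = 1
G(24) = mex{1,1} = 0
G(25) = mex{0,0} = 1
G(26) = mex{1,1} = 0
G(27) = mex{0,0} = 1
P-positions are exactly the n with G(n) = 0.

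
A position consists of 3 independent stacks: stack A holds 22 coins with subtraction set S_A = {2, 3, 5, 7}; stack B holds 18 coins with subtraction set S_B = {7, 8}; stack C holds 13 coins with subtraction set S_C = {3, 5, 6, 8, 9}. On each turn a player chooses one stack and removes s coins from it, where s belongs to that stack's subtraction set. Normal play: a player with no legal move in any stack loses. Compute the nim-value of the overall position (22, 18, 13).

Stack A, S = {2, 3, 5, 7}:
G(0) = 0
G(1) = mex{} = 0
G(2) = mex{0} = 1
G(3) = mex{0,0} = 1
G(4) = mex{1,0} = 2
G(5) = mex{1,1,0} = 2
G(6) = mex{2,1,0} = 3
G(7) = mex{2,2,1,0} = 3
G(8) = mex{3,2,1,0} = 4
G(9) = mex{3,3,2,1} = 0
G(10) = mex{4,3,2,1} = 0
G(11) = mex{0,4,3,2} = 1
G(12) = mex{0,0,3,2} = 1
G(13) = mex{1,0,4,3} = 2
G(14) = mex{1,1,0,3} = 2
G(15) = mex{2,1,0,4} = 3
G(16) = mex{2,2,1,0} = 3
G(17) = mex{3,2,1,0} = 4
G(18) = mex{3,3,2,1} = 0
G(19) = mex{4,3,2,1} = 0
G(20) = mex{0,4,3,2} = 1
G(21) = mex{0,0,3,2} = 1
G(22) = mex{1,0,4,3} = 2
G_A(22) = 2.
Stack B, S = {7, 8}:
n :  0  1  2  3  4  5  6  7  8  9 10 11 12 13 14 15 16 17 18
G :  0  0  0  0  0  0  0  1  1  1  1  1  1  1  2  0  0  0  0
G_B(18) = 0.
Stack C, S = {3, 5, 6, 8, 9}:
G(0) = 0
G(1) = mex{} = 0
G(2) = mex{} = 0
G(3) = mex{0} = 1
G(4) = mex{0} = 1
G(5) = mex{0,0} = 1
G(6) = mex{1,0,0} = 2
G(7) = mex{1,0,0} = 2
G(8) = mex{1,1,0,0} = 2
G(9) = mex{2,1,1,0,0} = 3
G(10) = mex{2,1,1,0,0} = 3
G(11) = mex{2,2,1,1,0} = 3
G(12) = mex{3,2,2,1,1} = 0
G(13) = mex{3,2,2,1,1} = 0
G_C(13) = 0.
Combined Grundy value = 2 ⊕ 0 ⊕ 0 = 2.

2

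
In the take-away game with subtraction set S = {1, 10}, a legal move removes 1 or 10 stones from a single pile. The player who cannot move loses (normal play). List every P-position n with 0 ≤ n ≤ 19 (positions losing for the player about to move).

0, 2, 4, 6, 8, 11, 13, 15, 17, 19

n :  0  1  2  3  4  5  6  7  8  9 10 11 12 13 14 15 16 17 18 19
G :  0  1  0  1  0  1  0  1  0  1  2  0  1  0  1  0  1  0  1  0
P-positions are exactly the n with G(n) = 0.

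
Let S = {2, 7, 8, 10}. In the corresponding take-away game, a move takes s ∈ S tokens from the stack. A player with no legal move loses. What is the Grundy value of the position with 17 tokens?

n :  0  1  2  3  4  5  6  7  8  9 10 11 12 13 14 15 16 17
G :  0  0  1  1  0  0  1  1  2  2  3  3  2  2  3  3  0  0

0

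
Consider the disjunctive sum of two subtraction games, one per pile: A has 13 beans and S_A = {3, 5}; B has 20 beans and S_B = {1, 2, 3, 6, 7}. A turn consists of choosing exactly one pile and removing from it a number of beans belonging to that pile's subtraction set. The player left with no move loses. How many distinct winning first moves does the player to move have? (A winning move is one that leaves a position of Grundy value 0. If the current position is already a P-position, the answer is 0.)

4

Pile A, S = {3, 5}:
G(0) = 0
G(1) = mex{} = 0
G(2) = mex{} = 0
G(3) = mex{0} = 1
G(4) = mex{0} = 1
G(5) = mex{0,0} = 1
G(6) = mex{1,0} = 2
G(7) = mex{1,0} = 2
G(8) = mex{1,1} = 0
G(9) = mex{2,1} = 0
G(10) = mex{2,1} = 0
G(11) = mex{0,2} = 1
G(12) = mex{0,2} = 1
G(13) = mex{0,0} = 1
G_A(13) = 1.
Pile B, S = {1, 2, 3, 6, 7}:
n :  0  1  2  3  4  5  6  7  8  9 10 11 12 13 14 15 16 17 18 19 20
G :  0  1  2  3  0  1  2  3  0  1  2  3  0  1  2  3  0  1  2  3  0
G_B(20) = 0.
Combined Grundy value = 1 ⊕ 0 = 1.
A winning move leaves total XOR = 0, i.e. changes one component's Grundy value g to g ⊕ X where X is the current total.
Pile A: need g' = 1⊕1 = 0. Options: 13−3→G=0, 13−5→G=0. Hits: 2.
Pile B: need g' = 0⊕1 = 1. Options: 20−1→G=3, 20−2→G=2, 20−3→G=1, 20−6→G=2, 20−7→G=1. Hits: 2.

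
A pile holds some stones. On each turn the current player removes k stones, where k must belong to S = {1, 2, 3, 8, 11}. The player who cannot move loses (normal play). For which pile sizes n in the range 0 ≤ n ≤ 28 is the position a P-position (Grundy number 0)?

0, 4, 9, 13, 18, 22, 27

n :  0  1  2  3  4  5  6  7  8  9 10 11 12 13 14 15 16 17 18 19 20 21 22 23 24 25 26 27 28
G :  0  1  2  3  0  1  2  3  4  0  1  2  3  0  1  2  3  4  0  1  2  3  0  1  2  3  4  0  1
P-positions are exactly the n with G(n) = 0.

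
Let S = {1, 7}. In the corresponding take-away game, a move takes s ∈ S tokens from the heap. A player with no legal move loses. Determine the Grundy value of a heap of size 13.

G(0) = 0
G(1) = mex{0} = 1
G(2) = mex{1} = 0
G(3) = mex{0} = 1
G(4) = mex{1} = 0
G(5) = mex{0} = 1
G(6) = mex{1} = 0
G(7) = mex{0,0} = 1
G(8) = mex{1,1} = 0
G(9) = mex{0,0} = 1
G(10) = mex{1,1} = 0
G(11) = mex{0,0} = 1
G(12) = mex{1,1} = 0
G(13) = mex{0,0} = 1

1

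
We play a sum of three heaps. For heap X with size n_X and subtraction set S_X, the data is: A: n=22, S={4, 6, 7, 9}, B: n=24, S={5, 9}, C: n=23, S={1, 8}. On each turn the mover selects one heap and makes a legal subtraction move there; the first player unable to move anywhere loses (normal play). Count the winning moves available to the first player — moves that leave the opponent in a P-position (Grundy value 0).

2

Heap A, S = {4, 6, 7, 9}:
G(0) = 0
G(1) = mex{} = 0
G(2) = mex{} = 0
G(3) = mex{} = 0
G(4) = mex{0} = 1
G(5) = mex{0} = 1
G(6) = mex{0,0} = 1
G(7) = mex{0,0,0} = 1
G(8) = mex{1,0,0} = 2
G(9) = mex{1,0,0,0} = 2
G(10) = mex{1,1,0,0} = 2
G(11) = mex{1,1,1,0} = 2
G(12) = mex{2,1,1,0} = 3
G(13) = mex{2,1,1,1} = 0
G(14) = mex{2,2,1,1} = 0
G(15) = mex{2,2,2,1} = 0
G(16) = mex{3,2,2,1} = 0
G(17) = mex{0,2,2,2} = 1
G(18) = mex{0,3,2,2} = 1
G(19) = mex{0,0,3,2} = 1
G(20) = mex{0,0,0,2} = 1
G(21) = mex{1,0,0,3} = 2
G(22) = mex{1,0,0,0} = 2
G_A(22) = 2.
Heap B, S = {5, 9}:
G(0) = 0
G(1) = mex{} = 0
G(2) = mex{} = 0
G(3) = mex{} = 0
G(4) = mex{} = 0
G(5) = mex{0} = 1
G(6) = mex{0} = 1
G(7) = mex{0} = 1
G(8) = mex{0} = 1
G(9) = mex{0,0} = 1
G(10) = mex{1,0} = 2
G(11) = mex{1,0} = 2
G(12) = mex{1,0} = 2
G(13) = mex{1,0} = 2
G(14) = mex{1,1} = 0
G(15) = mex{2,1} = 0
G(16) = mex{2,1} = 0
G(17) = mex{2,1} = 0
G(18) = mex{2,1} = 0
G(19) = mex{0,2} = 1
G(20) = mex{0,2} = 1
G(21) = mex{0,2} = 1
G(22) = mex{0,2} = 1
G(23) = mex{0,0} = 1
G(24) = mex{1,0} = 2
G_B(24) = 2.
Heap C, S = {1, 8}:
G(0) = 0
G(1) = mex{0} = 1
G(2) = mex{1} = 0
G(3) = mex{0} = 1
G(4) = mex{1} = 0
G(5) = mex{0} = 1
G(6) = mex{1} = 0
G(7) = mex{0} = 1
G(8) = mex{1,0} = 2
G(9) = mex{2,1} = 0
G(10) = mex{0,0} = 1
G(11) = mex{1,1} = 0
G(12) = mex{0,0} = 1
G(13) = mex{1,1} = 0
G(14) = mex{0,0} = 1
G(15) = mex{1,1} = 0
G(16) = mex{0,2} = 1
G(17) = mex{1,0} = 2
G(18) = mex{2,1} = 0
G(19) = mex{0,0} = 1
G(20) = mex{1,1} = 0
G(21) = mex{0,0} = 1
G(22) = mex{1,1} = 0
G(23) = mex{0,0} = 1
G_C(23) = 1.
Combined Grundy value = 2 ⊕ 2 ⊕ 1 = 1.
A winning move leaves total XOR = 0, i.e. changes one component's Grundy value g to g ⊕ X where X is the current total.
Heap A: need g' = 2⊕1 = 3. Options: 22−4→G=1, 22−6→G=0, 22−7→G=0, 22−9→G=0. Hits: 0.
Heap B: need g' = 2⊕1 = 3. Options: 24−5→G=1, 24−9→G=0. Hits: 0.
Heap C: need g' = 1⊕1 = 0. Options: 23−1→G=0, 23−8→G=0. Hits: 2.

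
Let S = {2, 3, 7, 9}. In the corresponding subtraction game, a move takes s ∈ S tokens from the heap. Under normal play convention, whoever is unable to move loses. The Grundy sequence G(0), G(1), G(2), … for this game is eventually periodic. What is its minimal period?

16

G(0) = 0
G(1) = mex{} = 0
G(2) = mex{0} = 1
G(3) = mex{0,0} = 1
G(4) = mex{1,0} = 2
G(5) = mex{1,1} = 0
G(6) = mex{2,1} = 0
G(7) = mex{0,2,0} = 1
G(8) = mex{0,0,0} = 1
G(9) = mex{1,0,1,0} = 2
G(10) = mex{1,1,1,0} = 2
G(11) = mex{2,1,2,1} = 0
G(12) = mex{2,2,0,1} = 3
G(13) = mex{0,2,0,2} = 1
G(14) = mex{3,0,1,0} = 2
G(15) = mex{1,3,1,0} = 2
G(16) = mex{2,1,2,1} = 0
G(17) = mex{2,2,2,1} = 0
G(18) = mex{0,2,0,2} = 1
G(19) = mex{0,0,3,2} = 1
G(20) = mex{1,0,1,0} = 2
G(21) = mex{1,1,2,3} = 0
G(22) = mex{2,1,2,1} = 0
G(23) = mex{0,2,0,2} = 1
G(24) = mex{0,0,0,2} = 1
G(25) = mex{1,0,1,0} = 2
G(26) = mex{1,1,1,0} = 2
G(27) = mex{2,1,2,1} = 0
G(28) = mex{2,2,0,1} = 3
G(29) = mex{0,2,0,2} = 1
G(30) = mex{3,0,1,0} = 2
G(31) = mex{1,3,1,0} = 2
G(32) = mex{2,1,2,1} = 0
G(33) = mex{2,2,2,1} = 0
G(n+16) = G(n) holds for n = 0,…,8 (a full window of length max(S) = 9), so the sequence is purely periodic with period 16.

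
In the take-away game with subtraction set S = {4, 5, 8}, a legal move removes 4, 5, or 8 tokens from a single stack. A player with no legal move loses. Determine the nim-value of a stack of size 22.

G(0) = 0
G(1) = mex{} = 0
G(2) = mex{} = 0
G(3) = mex{} = 0
G(4) = mex{0} = 1
G(5) = mex{0,0} = 1
G(6) = mex{0,0} = 1
G(7) = mex{0,0} = 1
G(8) = mex{1,0,0} = 2
G(9) = mex{1,1,0} = 2
G(10) = mex{1,1,0} = 2
G(11) = mex{1,1,0} = 2
G(12) = mex{2,1,1} = 0
G(13) = mex{2,2,1} = 0
G(14) = mex{2,2,1} = 0
G(15) = mex{2,2,1} = 0
G(16) = mex{0,2,2} = 1
G(17) = mex{0,0,2} = 1
G(18) = mex{0,0,2} = 1
G(19) = mex{0,0,2} = 1
G(20) = mex{1,0,0} = 2
G(21) = mex{1,1,0} = 2
G(22) = mex{1,1,0} = 2

2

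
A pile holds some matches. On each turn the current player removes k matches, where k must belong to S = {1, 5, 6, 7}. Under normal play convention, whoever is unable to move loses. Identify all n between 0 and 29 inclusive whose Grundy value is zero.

0, 2, 4, 12, 14, 16, 24, 26, 28

n :  0  1  2  3  4  5  6  7  8  9 10 11 12 13 14 15 16 17 18 19 20 21 22 23 24 25 26 27 28 29
G :  0  1  0  1  0  1  2  3  2  3  2  3  0  1  0  1  0  1  2  3  2  3  2  3  0  1  0  1  0  1
P-positions are exactly the n with G(n) = 0.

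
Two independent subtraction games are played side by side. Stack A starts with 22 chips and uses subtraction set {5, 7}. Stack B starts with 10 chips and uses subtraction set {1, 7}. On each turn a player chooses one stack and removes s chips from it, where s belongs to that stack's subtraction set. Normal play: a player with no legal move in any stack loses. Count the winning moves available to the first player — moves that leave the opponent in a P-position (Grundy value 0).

Stack A, S = {5, 7}:
G(0) = 0
G(1) = mex{} = 0
G(2) = mex{} = 0
G(3) = mex{} = 0
G(4) = mex{} = 0
G(5) = mex{0} = 1
G(6) = mex{0} = 1
G(7) = mex{0,0} = 1
G(8) = mex{0,0} = 1
G(9) = mex{0,0} = 1
G(10) = mex{1,0} = 2
G(11) = mex{1,0} = 2
G(12) = mex{1,1} = 0
G(13) = mex{1,1} = 0
G(14) = mex{1,1} = 0
G(15) = mex{2,1} = 0
G(16) = mex{2,1} = 0
G(17) = mex{0,2} = 1
G(18) = mex{0,2} = 1
G(19) = mex{0,0} = 1
G(20) = mex{0,0} = 1
G(21) = mex{0,0} = 1
G(22) = mex{1,0} = 2
G_A(22) = 2.
Stack B, S = {1, 7}:
G(0) = 0
G(1) = mex{0} = 1
G(2) = mex{1} = 0
G(3) = mex{0} = 1
G(4) = mex{1} = 0
G(5) = mex{0} = 1
G(6) = mex{1} = 0
G(7) = mex{0,0} = 1
G(8) = mex{1,1} = 0
G(9) = mex{0,0} = 1
G(10) = mex{1,1} = 0
G_B(10) = 0.
Combined Grundy value = 2 ⊕ 0 = 2.
A winning move leaves total XOR = 0, i.e. changes one component's Grundy value g to g ⊕ X where X is the current total.
Stack A: need g' = 2⊕2 = 0. Options: 22−5→G=1, 22−7→G=0. Hits: 1.
Stack B: need g' = 0⊕2 = 2. Options: 10−1→G=1, 10−7→G=1. Hits: 0.

1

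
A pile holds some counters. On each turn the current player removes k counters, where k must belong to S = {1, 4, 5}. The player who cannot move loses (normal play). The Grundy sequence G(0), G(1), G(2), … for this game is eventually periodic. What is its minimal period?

8

G(0) = 0
G(1) = mex{0} = 1
G(2) = mex{1} = 0
G(3) = mex{0} = 1
G(4) = mex{1,0} = 2
G(5) = mex{2,1,0} = 3
G(6) = mex{3,0,1} = 2
G(7) = mex{2,1,0} = 3
G(8) = mex{3,2,1} = 0
G(9) = mex{0,3,2} = 1
G(10) = mex{1,2,3} = 0
G(11) = mex{0,3,2} = 1
G(12) = mex{1,0,3} = 2
G(13) = mex{2,1,0} = 3
G(14) = mex{3,0,1} = 2
G(15) = mex{2,1,0} = 3
G(16) = mex{3,2,1} = 0
G(17) = mex{0,3,2} = 1
G(n+8) = G(n) holds for n = 0,…,4 (a full window of length max(S) = 5), so the sequence is purely periodic with period 8.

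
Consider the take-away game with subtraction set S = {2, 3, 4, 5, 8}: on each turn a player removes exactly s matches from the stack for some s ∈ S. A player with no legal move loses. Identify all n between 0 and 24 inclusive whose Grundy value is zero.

0, 1, 7, 13, 14, 20

G(0) = 0
G(1) = mex{} = 0
G(2) = mex{0} = 1
G(3) = mex{0,0} = 1
G(4) = mex{1,0,0} = 2
G(5) = mex{1,1,0,0} = 2
G(6) = mex{2,1,1,0} = 3
G(7) = mex{2,2,1,1} = 0
G(8) = mex{3,2,2,1,0} = 4
G(9) = mex{0,3,2,2,0} = 1
G(10) = mex{4,0,3,2,1} = 5
G(11) = mex{1,4,0,3,1} = 2
G(12) = mex{5,1,4,0,2} = 3
G(13) = mex{2,5,1,4,2} = 0
G(14) = mex{3,2,5,1,3} = 0
G(15) = mex{0,3,2,5,0} = 1
G(16) = mex{0,0,3,2,4} = 1
G(17) = mex{1,0,0,3,1} = 2
G(18) = mex{1,1,0,0,5} = 2
G(19) = mex{2,1,1,0,2} = 3
G(20) = mex{2,2,1,1,3} = 0
G(21) = mex{3,2,2,1,0} = 4
G(22) = mex{0,3,2,2,0} = 1
G(23) = mex{4,0,3,2,1} = 5
G(24) = mex{1,4,0,3,1} = 2
P-positions are exactly the n with G(n) = 0.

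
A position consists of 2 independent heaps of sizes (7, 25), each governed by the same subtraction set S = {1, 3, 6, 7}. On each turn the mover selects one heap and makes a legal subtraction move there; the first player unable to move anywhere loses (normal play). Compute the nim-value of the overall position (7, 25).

2

All heaps use S = {1, 3, 6, 7}:
n :  0  1  2  3  4  5  6  7  8  9 10 11 12 13 14 15 16 17 18 19 20 21 22 23 24 25
G :  0  1  0  1  0  1  2  3  2  3  2  3  0  1  0  1  0  1  2  3  2  3  2  3  0  1
Heap A: G(7) = 3.
Heap B: G(25) = 1.
Combined Grundy value = 3 ⊕ 1 = 2.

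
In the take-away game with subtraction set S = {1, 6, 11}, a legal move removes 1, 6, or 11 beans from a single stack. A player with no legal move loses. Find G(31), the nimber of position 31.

G(0) = 0
G(1) = mex{0} = 1
G(2) = mex{1} = 0
G(3) = mex{0} = 1
G(4) = mex{1} = 0
G(5) = mex{0} = 1
G(6) = mex{1,0} = 2
G(7) = mex{2,1} = 0
G(8) = mex{0,0} = 1
G(9) = mex{1,1} = 0
G(10) = mex{0,0} = 1
G(11) = mex{1,1,0} = 2
G(12) = mex{2,2,1} = 0
G(13) = mex{0,0,0} = 1
G(14) = mex{1,1,1} = 0
G(15) = mex{0,0,0} = 1
G(16) = mex{1,1,1} = 0
G(17) = mex{0,2,2} = 1
G(18) = mex{1,0,0} = 2
G(19) = mex{2,1,1} = 0
G(20) = mex{0,0,0} = 1
G(21) = mex{1,1,1} = 0
G(22) = mex{0,0,2} = 1
G(23) = mex{1,1,0} = 2
G(24) = mex{2,2,1} = 0
G(25) = mex{0,0,0} = 1
G(26) = mex{1,1,1} = 0
G(27) = mex{0,0,0} = 1
G(28) = mex{1,1,1} = 0
G(29) = mex{0,2,2} = 1
G(30) = mex{1,0,0} = 2
G(31) = mex{2,1,1} = 0

0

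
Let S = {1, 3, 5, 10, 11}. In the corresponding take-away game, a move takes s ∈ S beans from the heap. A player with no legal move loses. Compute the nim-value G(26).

G(0) = 0
G(1) = mex{0} = 1
G(2) = mex{1} = 0
G(3) = mex{0,0} = 1
G(4) = mex{1,1} = 0
G(5) = mex{0,0,0} = 1
G(6) = mex{1,1,1} = 0
G(7) = mex{0,0,0} = 1
G(8) = mex{1,1,1} = 0
G(9) = mex{0,0,0} = 1
G(10) = mex{1,1,1,0} = 2
G(11) = mex{2,0,0,1,0} = 3
G(12) = mex{3,1,1,0,1} = 2
G(13) = mex{2,2,0,1,0} = 3
G(14) = mex{3,3,1,0,1} = 2
G(15) = mex{2,2,2,1,0} = 3
G(16) = mex{3,3,3,0,1} = 2
G(17) = mex{2,2,2,1,0} = 3
G(18) = mex{3,3,3,0,1} = 2
G(19) = mex{2,2,2,1,0} = 3
G(20) = mex{3,3,3,2,1} = 0
G(21) = mex{0,2,2,3,2} = 1
G(22) = mex{1,3,3,2,3} = 0
G(23) = mex{0,0,2,3,2} = 1
G(24) = mex{1,1,3,2,3} = 0
G(25) = mex{0,0,0,3,2} = 1
G(26) = mex{1,1,1,2,3} = 0

0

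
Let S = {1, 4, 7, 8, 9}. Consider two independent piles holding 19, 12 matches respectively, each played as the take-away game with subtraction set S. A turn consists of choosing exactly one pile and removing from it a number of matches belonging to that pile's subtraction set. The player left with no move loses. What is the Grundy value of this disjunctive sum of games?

All piles use S = {1, 4, 7, 8, 9}:
G(0) = 0
G(1) = mex{0} = 1
G(2) = mex{1} = 0
G(3) = mex{0} = 1
G(4) = mex{1,0} = 2
G(5) = mex{2,1} = 0
G(6) = mex{0,0} = 1
G(7) = mex{1,1,0} = 2
G(8) = mex{2,2,1,0} = 3
G(9) = mex{3,0,0,1,0} = 2
G(10) = mex{2,1,1,0,1} = 3
G(11) = mex{3,2,2,1,0} = 4
G(12) = mex{4,3,0,2,1} = 5
G(13) = mex{5,2,1,0,2} = 3
G(14) = mex{3,3,2,1,0} = 4
G(15) = mex{4,4,3,2,1} = 0
G(16) = mex{0,5,2,3,2} = 1
G(17) = mex{1,3,3,2,3} = 0
G(18) = mex{0,4,4,3,2} = 1
G(19) = mex{1,0,5,4,3} = 2
Pile A: G(19) = 2.
Pile B: G(12) = 5.
Combined Grundy value = 2 ⊕ 5 = 7.

7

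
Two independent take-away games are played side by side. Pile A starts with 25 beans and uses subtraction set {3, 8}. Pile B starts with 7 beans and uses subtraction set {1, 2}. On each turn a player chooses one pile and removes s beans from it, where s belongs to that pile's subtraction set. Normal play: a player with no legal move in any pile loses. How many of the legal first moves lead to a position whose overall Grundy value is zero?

Pile A, S = {3, 8}:
n :  0  1  2  3  4  5  6  7  8  9 10 11 12 13 14 15 16 17 18 19 20 21 22 23 24 25
G :  0  0  0  1  1  1  0  0  2  1  1  0  0  0  1  1  1  0  0  2  1  1  0  0  0  1
G_A(25) = 1.
Pile B, S = {1, 2}:
G(0) = 0
G(1) = mex{0} = 1
G(2) = mex{1,0} = 2
G(3) = mex{2,1} = 0
G(4) = mex{0,2} = 1
G(5) = mex{1,0} = 2
G(6) = mex{2,1} = 0
G(7) = mex{0,2} = 1
G_B(7) = 1.
Combined Grundy value = 1 ⊕ 1 = 0.
A winning move leaves total XOR = 0, i.e. changes one component's Grundy value g to g ⊕ X where X is the current total.
Pile A: target g' = 1⊕0 = 1, but every legal move changes the Grundy value (mex property), so 0 moves.
Pile B: target g' = 1⊕0 = 1, but every legal move changes the Grundy value (mex property), so 0 moves.

0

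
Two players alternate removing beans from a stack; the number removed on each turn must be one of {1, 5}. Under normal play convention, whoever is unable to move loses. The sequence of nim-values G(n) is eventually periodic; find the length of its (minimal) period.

2

n :  0  1  2  3  4  5  6  7  8  9 10 11 12 13 14
G :  0  1  0  1  0  1  0  1  0  1  0  1  0  1  0
G(n+2) = G(n) holds for n = 0,…,4 (a full window of length max(S) = 5), so the sequence is purely periodic with period 2.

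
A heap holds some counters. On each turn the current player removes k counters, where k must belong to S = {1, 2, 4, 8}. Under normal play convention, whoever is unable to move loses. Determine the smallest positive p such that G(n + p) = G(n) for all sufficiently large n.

G(0) = 0
G(1) = mex{0} = 1
G(2) = mex{1,0} = 2
G(3) = mex{2,1} = 0
G(4) = mex{0,2,0} = 1
G(5) = mex{1,0,1} = 2
G(6) = mex{2,1,2} = 0
G(7) = mex{0,2,0} = 1
G(8) = mex{1,0,1,0} = 2
G(9) = mex{2,1,2,1} = 0
G(10) = mex{0,2,0,2} = 1
G(11) = mex{1,0,1,0} = 2
G(12) = mex{2,1,2,1} = 0
G(13) = mex{0,2,0,2} = 1
G(14) = mex{1,0,1,0} = 2
G(n+3) = G(n) holds for n = 0,…,7 (a full window of length max(S) = 8), so the sequence is purely periodic with period 3.

3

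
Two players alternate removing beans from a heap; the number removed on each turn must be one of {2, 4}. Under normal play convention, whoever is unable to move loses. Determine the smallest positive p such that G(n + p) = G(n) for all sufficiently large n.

6

G(0) = 0
G(1) = mex{} = 0
G(2) = mex{0} = 1
G(3) = mex{0} = 1
G(4) = mex{1,0} = 2
G(5) = mex{1,0} = 2
G(6) = mex{2,1} = 0
G(7) = mex{2,1} = 0
G(8) = mex{0,2} = 1
G(9) = mex{0,2} = 1
G(10) = mex{1,0} = 2
G(11) = mex{1,0} = 2
G(12) = mex{2,1} = 0
G(13) = mex{2,1} = 0
G(14) = mex{0,2} = 1
G(n+6) = G(n) holds for n = 0,…,3 (a full window of length max(S) = 4), so the sequence is purely periodic with period 6.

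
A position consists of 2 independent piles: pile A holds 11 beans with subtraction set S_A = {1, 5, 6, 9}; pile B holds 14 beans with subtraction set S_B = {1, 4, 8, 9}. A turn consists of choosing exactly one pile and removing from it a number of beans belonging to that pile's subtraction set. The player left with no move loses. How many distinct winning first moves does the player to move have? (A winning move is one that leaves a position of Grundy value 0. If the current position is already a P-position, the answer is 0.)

Pile A, S = {1, 5, 6, 9}:
G(0) = 0
G(1) = mex{0} = 1
G(2) = mex{1} = 0
G(3) = mex{0} = 1
G(4) = mex{1} = 0
G(5) = mex{0,0} = 1
G(6) = mex{1,1,0} = 2
G(7) = mex{2,0,1} = 3
G(8) = mex{3,1,0} = 2
G(9) = mex{2,0,1,0} = 3
G(10) = mex{3,1,0,1} = 2
G(11) = mex{2,2,1,0} = 3
G_A(11) = 3.
Pile B, S = {1, 4, 8, 9}:
G(0) = 0
G(1) = mex{0} = 1
G(2) = mex{1} = 0
G(3) = mex{0} = 1
G(4) = mex{1,0} = 2
G(5) = mex{2,1} = 0
G(6) = mex{0,0} = 1
G(7) = mex{1,1} = 0
G(8) = mex{0,2,0} = 1
G(9) = mex{1,0,1,0} = 2
G(10) = mex{2,1,0,1} = 3
G(11) = mex{3,0,1,0} = 2
G(12) = mex{2,1,2,1} = 0
G(13) = mex{0,2,0,2} = 1
G(14) = mex{1,3,1,0} = 2
G_B(14) = 2.
Combined Grundy value = 3 ⊕ 2 = 1.
A winning move leaves total XOR = 0, i.e. changes one component's Grundy value g to g ⊕ X where X is the current total.
Pile A: need g' = 3⊕1 = 2. Options: 11−1→G=2, 11−5→G=2, 11−6→G=1, 11−9→G=0. Hits: 2.
Pile B: need g' = 2⊕1 = 3. Options: 14−1→G=1, 14−4→G=3, 14−8→G=1, 14−9→G=0. Hits: 1.

3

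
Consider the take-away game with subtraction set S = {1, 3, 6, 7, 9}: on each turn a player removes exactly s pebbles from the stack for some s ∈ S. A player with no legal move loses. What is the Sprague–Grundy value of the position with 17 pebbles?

G(0) = 0
G(1) = mex{0} = 1
G(2) = mex{1} = 0
G(3) = mex{0,0} = 1
G(4) = mex{1,1} = 0
G(5) = mex{0,0} = 1
G(6) = mex{1,1,0} = 2
G(7) = mex{2,0,1,0} = 3
G(8) = mex{3,1,0,1} = 2
G(9) = mex{2,2,1,0,0} = 3
G(10) = mex{3,3,0,1,1} = 2
G(11) = mex{2,2,1,0,0} = 3
G(12) = mex{3,3,2,1,1} = 0
G(13) = mex{0,2,3,2,0} = 1
G(14) = mex{1,3,2,3,1} = 0
G(15) = mex{0,0,3,2,2} = 1
G(16) = mex{1,1,2,3,3} = 0
G(17) = mex{0,0,3,2,2} = 1

1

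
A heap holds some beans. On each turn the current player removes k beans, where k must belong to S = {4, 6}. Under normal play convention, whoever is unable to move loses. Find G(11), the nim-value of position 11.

G(0) = 0
G(1) = mex{} = 0
G(2) = mex{} = 0
G(3) = mex{} = 0
G(4) = mex{0} = 1
G(5) = mex{0} = 1
G(6) = mex{0,0} = 1
G(7) = mex{0,0} = 1
G(8) = mex{1,0} = 2
G(9) = mex{1,0} = 2
G(10) = mex{1,1} = 0
G(11) = mex{1,1} = 0

0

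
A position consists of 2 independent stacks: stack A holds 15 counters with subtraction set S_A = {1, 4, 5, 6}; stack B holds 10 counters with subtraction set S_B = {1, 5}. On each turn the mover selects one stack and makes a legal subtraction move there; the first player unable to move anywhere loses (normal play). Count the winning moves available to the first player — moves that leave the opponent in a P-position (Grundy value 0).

Stack A, S = {1, 4, 5, 6}:
n :  0  1  2  3  4  5  6  7  8  9 10 11 12 13 14 15
G :  0  1  0  1  2  3  2  3  4  0  1  0  1  2  3  2
G_A(15) = 2.
Stack B, S = {1, 5}:
G(0) = 0
G(1) = mex{0} = 1
G(2) = mex{1} = 0
G(3) = mex{0} = 1
G(4) = mex{1} = 0
G(5) = mex{0,0} = 1
G(6) = mex{1,1} = 0
G(7) = mex{0,0} = 1
G(8) = mex{1,1} = 0
G(9) = mex{0,0} = 1
G(10) = mex{1,1} = 0
G_B(10) = 0.
Combined Grundy value = 2 ⊕ 0 = 2.
A winning move leaves total XOR = 0, i.e. changes one component's Grundy value g to g ⊕ X where X is the current total.
Stack A: need g' = 2⊕2 = 0. Options: 15−1→G=3, 15−4→G=0, 15−5→G=1, 15−6→G=0. Hits: 2.
Stack B: need g' = 0⊕2 = 2. Options: 10−1→G=1, 10−5→G=1. Hits: 0.

2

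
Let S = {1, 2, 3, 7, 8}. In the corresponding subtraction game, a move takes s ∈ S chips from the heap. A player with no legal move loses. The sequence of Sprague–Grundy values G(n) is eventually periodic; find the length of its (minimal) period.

9

G(0) = 0
G(1) = mex{0} = 1
G(2) = mex{1,0} = 2
G(3) = mex{2,1,0} = 3
G(4) = mex{3,2,1} = 0
G(5) = mex{0,3,2} = 1
G(6) = mex{1,0,3} = 2
G(7) = mex{2,1,0,0} = 3
G(8) = mex{3,2,1,1,0} = 4
G(9) = mex{4,3,2,2,1} = 0
G(10) = mex{0,4,3,3,2} = 1
G(11) = mex{1,0,4,0,3} = 2
G(12) = mex{2,1,0,1,0} = 3
G(13) = mex{3,2,1,2,1} = 0
G(14) = mex{0,3,2,3,2} = 1
G(15) = mex{1,0,3,4,3} = 2
G(16) = mex{2,1,0,0,4} = 3
G(17) = mex{3,2,1,1,0} = 4
G(18) = mex{4,3,2,2,1} = 0
G(19) = mex{0,4,3,3,2} = 1
G(n+9) = G(n) holds for n = 0,…,7 (a full window of length max(S) = 8), so the sequence is purely periodic with period 9.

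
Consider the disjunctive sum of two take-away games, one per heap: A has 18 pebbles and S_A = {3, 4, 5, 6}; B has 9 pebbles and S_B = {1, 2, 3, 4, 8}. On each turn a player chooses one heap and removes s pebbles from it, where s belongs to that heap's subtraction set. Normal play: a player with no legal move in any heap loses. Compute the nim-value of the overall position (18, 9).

4

Heap A, S = {3, 4, 5, 6}:
G(0) = 0
G(1) = mex{} = 0
G(2) = mex{} = 0
G(3) = mex{0} = 1
G(4) = mex{0,0} = 1
G(5) = mex{0,0,0} = 1
G(6) = mex{1,0,0,0} = 2
G(7) = mex{1,1,0,0} = 2
G(8) = mex{1,1,1,0} = 2
G(9) = mex{2,1,1,1} = 0
G(10) = mex{2,2,1,1} = 0
G(11) = mex{2,2,2,1} = 0
G(12) = mex{0,2,2,2} = 1
G(13) = mex{0,0,2,2} = 1
G(14) = mex{0,0,0,2} = 1
G(15) = mex{1,0,0,0} = 2
G(16) = mex{1,1,0,0} = 2
G(17) = mex{1,1,1,0} = 2
G(18) = mex{2,1,1,1} = 0
G_A(18) = 0.
Heap B, S = {1, 2, 3, 4, 8}:
n : 0 1 2 3 4 5 6 7 8 9
G : 0 1 2 3 4 0 1 2 3 4
G_B(9) = 4.
Combined Grundy value = 0 ⊕ 4 = 4.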